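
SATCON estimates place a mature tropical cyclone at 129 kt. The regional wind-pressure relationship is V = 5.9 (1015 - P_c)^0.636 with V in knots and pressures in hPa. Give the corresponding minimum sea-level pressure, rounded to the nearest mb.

ΔP = (V / 5.9)^(1/0.636) = (129/5.9)^1.572.
129/5.9 = 21.864; 21.864^1.572 ≈ 127.79 mb.
P_c = 1015 − 127.79 = 887.21 ≈ 887 mb.

887 mb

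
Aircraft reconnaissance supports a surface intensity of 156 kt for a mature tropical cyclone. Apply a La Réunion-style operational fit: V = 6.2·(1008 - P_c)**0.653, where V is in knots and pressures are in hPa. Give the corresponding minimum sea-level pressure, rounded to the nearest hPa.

ΔP = (V / 6.2)^(1/0.653) = (156/6.2)^1.531.
156/6.2 = 25.161; 25.161^1.531 ≈ 139.66 hPa.
P_c = 1008 − 139.66 = 868.34 ≈ 868 hPa.

868 hPa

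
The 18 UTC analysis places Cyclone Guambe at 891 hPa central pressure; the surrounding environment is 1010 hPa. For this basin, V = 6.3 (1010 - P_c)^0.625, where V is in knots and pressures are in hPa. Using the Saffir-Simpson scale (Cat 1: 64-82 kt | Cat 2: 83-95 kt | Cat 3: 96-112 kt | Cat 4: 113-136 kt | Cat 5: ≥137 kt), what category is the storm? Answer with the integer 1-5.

ΔP = 1010 − 891 = 119 hPa.
V ≈ 6.3 × 119^0.625 = 6.3 × 19.83 ≈ 125 kt.
125 kt falls in the Category 4 band.

4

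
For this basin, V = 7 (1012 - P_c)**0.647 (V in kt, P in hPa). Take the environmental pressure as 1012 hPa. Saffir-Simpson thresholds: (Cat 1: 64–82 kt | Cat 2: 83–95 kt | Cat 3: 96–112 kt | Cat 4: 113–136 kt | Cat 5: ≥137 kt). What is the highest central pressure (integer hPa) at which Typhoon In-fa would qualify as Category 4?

938 hPa

Category 4 begins at V = 113 kt.
Required ΔP = (113/7)^(1/0.647) = 16.143^1.546 ≈ 73.63 hPa.
P_c ≤ 1012 − 73.63 = 938.37, so the highest integer P_c is 938 hPa.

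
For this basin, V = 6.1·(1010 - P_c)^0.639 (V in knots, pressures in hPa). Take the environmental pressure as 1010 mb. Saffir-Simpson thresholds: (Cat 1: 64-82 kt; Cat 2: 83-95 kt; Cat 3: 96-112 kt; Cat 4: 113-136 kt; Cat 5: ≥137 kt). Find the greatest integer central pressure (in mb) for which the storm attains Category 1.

970 mb

Category 1 begins at V = 64 kt.
Required ΔP = (64/6.1)^(1/0.639) = 10.492^1.565 ≈ 39.59 mb.
P_c ≤ 1010 − 39.59 = 970.41, so the highest integer P_c is 970 mb.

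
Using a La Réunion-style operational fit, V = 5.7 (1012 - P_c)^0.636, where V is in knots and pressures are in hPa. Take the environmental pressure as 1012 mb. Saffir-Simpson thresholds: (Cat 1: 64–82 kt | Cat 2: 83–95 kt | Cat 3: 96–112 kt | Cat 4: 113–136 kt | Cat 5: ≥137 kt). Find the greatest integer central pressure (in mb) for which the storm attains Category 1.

Category 1 begins at V = 64 kt.
Required ΔP = (64/5.7)^(1/0.636) = 11.228^1.572 ≈ 44.81 mb.
P_c ≤ 1012 − 44.81 = 967.19, so the highest integer P_c is 967 mb.

967 mb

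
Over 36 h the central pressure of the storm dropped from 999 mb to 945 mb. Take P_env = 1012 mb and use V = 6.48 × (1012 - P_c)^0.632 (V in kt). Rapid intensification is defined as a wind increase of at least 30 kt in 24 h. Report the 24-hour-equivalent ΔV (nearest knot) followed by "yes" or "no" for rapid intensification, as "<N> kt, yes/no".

V₁: ΔP = 13, V ≈ 6.48 × 13^0.632 ≈ 32.78 kt.
V₂: ΔP = 67, V ≈ 6.48 × 67^0.632 ≈ 92.40 kt.
ΔV over 36 h = 59.62 kt → 24 h equivalent = 59.62 × 24/36 ≈ 39.75 kt.
40 kt ≥ 30 kt ⇒ rapid intensification.

40 kt, yes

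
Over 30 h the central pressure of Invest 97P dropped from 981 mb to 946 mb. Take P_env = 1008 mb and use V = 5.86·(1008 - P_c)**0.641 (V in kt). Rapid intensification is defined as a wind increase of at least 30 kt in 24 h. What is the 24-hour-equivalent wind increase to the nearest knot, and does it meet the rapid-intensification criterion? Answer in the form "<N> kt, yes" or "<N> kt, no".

V₁: ΔP = 27, V ≈ 5.86 × 27^0.641 ≈ 48.46 kt.
V₂: ΔP = 62, V ≈ 5.86 × 62^0.641 ≈ 82.57 kt.
ΔV over 30 h = 34.11 kt → 24 h equivalent = 34.11 × 24/30 ≈ 27.29 kt.
27 kt < 30 kt ⇒ not rapid intensification.

27 kt, no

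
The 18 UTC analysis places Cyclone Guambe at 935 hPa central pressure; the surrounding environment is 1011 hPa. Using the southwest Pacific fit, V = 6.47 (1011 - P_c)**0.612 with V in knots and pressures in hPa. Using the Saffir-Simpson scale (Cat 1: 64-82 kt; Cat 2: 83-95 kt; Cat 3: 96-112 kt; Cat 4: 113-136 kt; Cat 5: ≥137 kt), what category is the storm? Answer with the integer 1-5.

2

ΔP = 1011 − 935 = 76 hPa.
V ≈ 6.47 × 76^0.612 = 6.47 × 14.16 ≈ 92 kt.
92 kt falls in the Category 2 band.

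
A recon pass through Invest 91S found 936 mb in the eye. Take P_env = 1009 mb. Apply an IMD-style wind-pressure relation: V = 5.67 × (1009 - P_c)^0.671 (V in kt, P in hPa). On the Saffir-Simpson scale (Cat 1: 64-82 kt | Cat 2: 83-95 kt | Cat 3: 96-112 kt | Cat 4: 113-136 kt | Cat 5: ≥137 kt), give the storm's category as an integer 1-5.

ΔP = 1009 − 936 = 73 mb.
V ≈ 5.67 × 73^0.671 = 5.67 × 17.79 ≈ 101 kt.
101 kt falls in the Category 3 band.

3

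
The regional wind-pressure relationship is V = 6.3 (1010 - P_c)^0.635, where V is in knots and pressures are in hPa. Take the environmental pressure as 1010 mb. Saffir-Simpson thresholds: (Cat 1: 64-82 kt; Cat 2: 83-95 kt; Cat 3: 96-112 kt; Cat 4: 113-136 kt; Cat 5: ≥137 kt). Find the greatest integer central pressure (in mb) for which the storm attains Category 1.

971 mb

Category 1 begins at V = 64 kt.
Required ΔP = (64/6.3)^(1/0.635) = 10.159^1.575 ≈ 38.51 mb.
P_c ≤ 1010 − 38.51 = 971.49, so the highest integer P_c is 971 mb.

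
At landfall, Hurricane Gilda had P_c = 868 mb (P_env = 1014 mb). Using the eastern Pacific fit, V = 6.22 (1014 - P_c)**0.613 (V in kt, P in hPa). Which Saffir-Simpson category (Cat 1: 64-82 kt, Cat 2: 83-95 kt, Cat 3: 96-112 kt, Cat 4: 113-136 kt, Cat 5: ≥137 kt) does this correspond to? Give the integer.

ΔP = 1014 − 868 = 146 mb.
V ≈ 6.22 × 146^0.613 = 6.22 × 21.22 ≈ 132 kt.
132 kt falls in the Category 4 band.

4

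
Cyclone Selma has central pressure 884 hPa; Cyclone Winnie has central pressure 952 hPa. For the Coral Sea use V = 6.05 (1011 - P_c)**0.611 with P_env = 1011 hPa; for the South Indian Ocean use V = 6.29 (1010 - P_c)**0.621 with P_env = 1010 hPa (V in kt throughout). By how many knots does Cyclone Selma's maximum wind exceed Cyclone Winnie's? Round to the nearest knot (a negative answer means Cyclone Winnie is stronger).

38 kt

Cyclone Selma: ΔP = 127; V ≈ 6.05 × 127^0.611 ≈ 116.73 kt.
Cyclone Winnie: ΔP = 58; V ≈ 6.29 × 58^0.621 ≈ 78.30 kt.
Difference ≈ 116.73 − 78.30 = 38.43 → 38 kt.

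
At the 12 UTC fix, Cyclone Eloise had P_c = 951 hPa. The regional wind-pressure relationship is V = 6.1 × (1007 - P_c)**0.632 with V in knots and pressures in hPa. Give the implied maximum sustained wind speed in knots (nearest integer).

ΔP = 1007 − 951 = 56 hPa.
56^0.632 ≈ 12.731.
V ≈ 6.1 × 12.731 ≈ 77.7 kt.

78 kt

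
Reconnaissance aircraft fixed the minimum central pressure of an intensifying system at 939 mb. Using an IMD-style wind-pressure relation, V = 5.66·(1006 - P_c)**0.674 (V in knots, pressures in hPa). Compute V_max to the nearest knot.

96 kt

ΔP = 1006 − 939 = 67 mb.
67^0.674 ≈ 17.013.
V ≈ 5.66 × 17.013 ≈ 96.3 kt.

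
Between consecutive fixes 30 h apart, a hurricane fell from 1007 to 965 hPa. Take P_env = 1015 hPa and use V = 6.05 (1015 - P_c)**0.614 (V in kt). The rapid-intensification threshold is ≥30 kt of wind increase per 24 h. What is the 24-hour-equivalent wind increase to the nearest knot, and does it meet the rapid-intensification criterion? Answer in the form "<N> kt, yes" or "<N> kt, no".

V₁: ΔP = 8, V ≈ 6.05 × 8^0.614 ≈ 21.69 kt.
V₂: ΔP = 50, V ≈ 6.05 × 50^0.614 ≈ 66.82 kt.
ΔV over 30 h = 45.13 kt → 24 h equivalent = 45.13 × 24/30 ≈ 36.10 kt.
36 kt ≥ 30 kt ⇒ rapid intensification.

36 kt, yes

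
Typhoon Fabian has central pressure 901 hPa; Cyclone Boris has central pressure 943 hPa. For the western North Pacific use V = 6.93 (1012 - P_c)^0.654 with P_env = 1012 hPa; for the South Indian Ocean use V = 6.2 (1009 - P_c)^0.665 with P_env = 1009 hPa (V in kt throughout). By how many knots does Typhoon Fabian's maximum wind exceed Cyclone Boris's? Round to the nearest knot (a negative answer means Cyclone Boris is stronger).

Typhoon Fabian: ΔP = 111; V ≈ 6.93 × 111^0.654 ≈ 150.79 kt.
Cyclone Boris: ΔP = 66; V ≈ 6.2 × 66^0.665 ≈ 100.55 kt.
Difference ≈ 150.79 − 100.55 = 50.24 → 50 kt.

50 kt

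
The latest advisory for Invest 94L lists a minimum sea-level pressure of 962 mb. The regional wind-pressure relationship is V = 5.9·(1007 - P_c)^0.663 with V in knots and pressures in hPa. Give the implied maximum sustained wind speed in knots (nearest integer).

74 kt

ΔP = 1007 − 962 = 45 mb.
45^0.663 ≈ 12.476.
V ≈ 5.9 × 12.476 ≈ 73.6 kt.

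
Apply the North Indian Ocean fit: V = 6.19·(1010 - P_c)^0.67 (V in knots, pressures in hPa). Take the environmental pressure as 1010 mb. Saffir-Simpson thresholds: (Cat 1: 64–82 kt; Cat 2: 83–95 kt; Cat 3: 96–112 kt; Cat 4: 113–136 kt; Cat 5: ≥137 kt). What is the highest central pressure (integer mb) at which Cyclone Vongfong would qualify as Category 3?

Category 3 begins at V = 96 kt.
Required ΔP = (96/6.19)^(1/0.67) = 15.509^1.493 ≈ 59.84 mb.
P_c ≤ 1010 − 59.84 = 950.16, so the highest integer P_c is 950 mb.

950 mb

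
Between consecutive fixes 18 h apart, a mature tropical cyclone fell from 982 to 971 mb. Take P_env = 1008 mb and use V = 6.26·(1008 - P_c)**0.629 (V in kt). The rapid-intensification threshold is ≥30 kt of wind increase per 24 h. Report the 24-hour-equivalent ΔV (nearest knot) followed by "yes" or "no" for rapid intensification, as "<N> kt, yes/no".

V₁: ΔP = 26, V ≈ 6.26 × 26^0.629 ≈ 48.60 kt.
V₂: ΔP = 37, V ≈ 6.26 × 37^0.629 ≈ 60.67 kt.
ΔV over 18 h = 12.07 kt → 24 h equivalent = 12.07 × 24/18 ≈ 16.09 kt.
16 kt < 30 kt ⇒ not rapid intensification.

16 kt, no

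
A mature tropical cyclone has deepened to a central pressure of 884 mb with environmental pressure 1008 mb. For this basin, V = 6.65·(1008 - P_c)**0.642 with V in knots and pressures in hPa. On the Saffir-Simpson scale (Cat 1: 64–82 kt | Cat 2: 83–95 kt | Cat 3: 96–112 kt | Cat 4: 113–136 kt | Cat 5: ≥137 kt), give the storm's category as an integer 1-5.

5

ΔP = 1008 − 884 = 124 mb.
V ≈ 6.65 × 124^0.642 = 6.65 × 22.08 ≈ 147 kt.
147 kt falls in the Category 5 band.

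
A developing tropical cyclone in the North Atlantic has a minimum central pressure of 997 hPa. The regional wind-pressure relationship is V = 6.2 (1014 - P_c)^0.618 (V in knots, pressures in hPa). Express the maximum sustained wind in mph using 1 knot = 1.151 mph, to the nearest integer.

ΔP = 1014 − 997 = 17 hPa.
V ≈ 6.2 × 17^0.618 = 6.2 × 5.760 ≈ 35.712 kt.
35.712 × 1.151 ≈ 41.10 mph → 41 mph.

41 mph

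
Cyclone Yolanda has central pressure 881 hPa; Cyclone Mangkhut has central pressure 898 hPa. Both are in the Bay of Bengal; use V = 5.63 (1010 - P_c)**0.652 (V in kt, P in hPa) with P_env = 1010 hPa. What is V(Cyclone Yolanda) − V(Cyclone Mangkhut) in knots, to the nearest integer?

Cyclone Yolanda: ΔP = 129; V ≈ 5.63 × 129^0.652 ≈ 133.85 kt.
Cyclone Mangkhut: ΔP = 112; V ≈ 5.63 × 112^0.652 ≈ 122.07 kt.
Difference ≈ 133.85 − 122.07 = 11.78 → 12 kt.

12 kt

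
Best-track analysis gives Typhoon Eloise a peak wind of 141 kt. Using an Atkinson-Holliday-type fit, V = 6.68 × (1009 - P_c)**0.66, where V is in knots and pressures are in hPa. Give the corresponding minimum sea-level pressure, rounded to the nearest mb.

ΔP = (V / 6.68)^(1/0.66) = (141/6.68)^1.515.
141/6.68 = 21.108; 21.108^1.515 ≈ 101.56 mb.
P_c = 1009 − 101.56 = 907.44 ≈ 907 mb.

907 mb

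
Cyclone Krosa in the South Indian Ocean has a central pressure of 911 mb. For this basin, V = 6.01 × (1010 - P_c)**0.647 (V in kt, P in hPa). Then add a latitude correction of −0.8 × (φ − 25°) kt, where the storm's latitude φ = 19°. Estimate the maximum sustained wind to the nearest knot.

122 kt

ΔP = 1010 − 911 = 99 mb.
99^0.647 ≈ 19.551.
V ≈ 6.01 × 19.551 ≈ 117.5 kt.
Latitude correction: −0.8 × (19 − 25) = 4.8 kt.
Corrected V ≈ 122.3 kt → 122 kt.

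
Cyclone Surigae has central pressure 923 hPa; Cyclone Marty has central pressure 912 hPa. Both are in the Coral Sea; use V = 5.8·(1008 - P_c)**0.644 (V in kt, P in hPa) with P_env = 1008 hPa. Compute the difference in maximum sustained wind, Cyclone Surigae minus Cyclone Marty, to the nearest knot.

-8 kt

Cyclone Surigae: ΔP = 85; V ≈ 5.8 × 85^0.644 ≈ 101.39 kt.
Cyclone Marty: ΔP = 96; V ≈ 5.8 × 96^0.644 ≈ 109.65 kt.
Difference ≈ 101.39 − 109.65 = -8.26 → -8 kt.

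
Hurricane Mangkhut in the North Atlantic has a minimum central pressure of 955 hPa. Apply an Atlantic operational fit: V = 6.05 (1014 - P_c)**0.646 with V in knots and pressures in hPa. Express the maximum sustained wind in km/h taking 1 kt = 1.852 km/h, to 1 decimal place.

ΔP = 1014 − 955 = 59 hPa.
V ≈ 6.05 × 59^0.646 = 6.05 × 13.931 ≈ 84.280 kt.
84.280 × 1.852 ≈ 156.09 km/h → 156.1 km/h.

156.1 km/h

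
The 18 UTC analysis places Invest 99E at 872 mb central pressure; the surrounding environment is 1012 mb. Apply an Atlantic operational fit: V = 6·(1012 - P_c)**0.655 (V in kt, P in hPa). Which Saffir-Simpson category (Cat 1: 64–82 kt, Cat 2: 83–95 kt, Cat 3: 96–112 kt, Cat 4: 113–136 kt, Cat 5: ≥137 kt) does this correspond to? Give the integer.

5

ΔP = 1012 − 872 = 140 mb.
V ≈ 6 × 140^0.655 = 6 × 25.45 ≈ 153 kt.
153 kt falls in the Category 5 band.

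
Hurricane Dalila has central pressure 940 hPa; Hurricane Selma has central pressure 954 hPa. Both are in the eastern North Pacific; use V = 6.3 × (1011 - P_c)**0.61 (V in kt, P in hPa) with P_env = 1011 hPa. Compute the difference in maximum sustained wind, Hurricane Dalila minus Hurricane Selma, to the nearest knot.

Hurricane Dalila: ΔP = 71; V ≈ 6.3 × 71^0.61 ≈ 84.84 kt.
Hurricane Selma: ΔP = 57; V ≈ 6.3 × 57^0.61 ≈ 74.20 kt.
Difference ≈ 84.84 − 74.20 = 10.64 → 11 kt.

11 kt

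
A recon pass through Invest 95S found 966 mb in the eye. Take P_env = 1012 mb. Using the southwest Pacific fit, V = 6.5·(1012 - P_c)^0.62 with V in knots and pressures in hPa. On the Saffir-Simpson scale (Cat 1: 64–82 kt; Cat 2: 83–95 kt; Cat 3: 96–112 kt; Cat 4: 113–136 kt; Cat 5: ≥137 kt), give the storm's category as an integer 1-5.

1

ΔP = 1012 − 966 = 46 mb.
V ≈ 6.5 × 46^0.62 = 6.5 × 10.74 ≈ 70 kt.
70 kt falls in the Category 1 band.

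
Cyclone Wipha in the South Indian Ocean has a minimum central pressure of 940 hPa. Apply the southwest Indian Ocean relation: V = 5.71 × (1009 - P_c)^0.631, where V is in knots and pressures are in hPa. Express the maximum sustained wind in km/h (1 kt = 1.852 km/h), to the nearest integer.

153 km/h

ΔP = 1009 − 940 = 69 hPa.
V ≈ 5.71 × 69^0.631 = 5.71 × 14.465 ≈ 82.594 kt.
82.594 × 1.852 ≈ 152.96 km/h → 153 km/h.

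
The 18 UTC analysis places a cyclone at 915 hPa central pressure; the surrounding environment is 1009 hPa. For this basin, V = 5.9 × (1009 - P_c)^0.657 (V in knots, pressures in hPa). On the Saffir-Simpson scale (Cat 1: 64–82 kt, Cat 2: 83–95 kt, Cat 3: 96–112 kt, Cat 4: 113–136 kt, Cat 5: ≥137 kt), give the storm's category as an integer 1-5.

ΔP = 1009 − 915 = 94 hPa.
V ≈ 5.9 × 94^0.657 = 5.9 × 19.79 ≈ 117 kt.
117 kt falls in the Category 4 band.

4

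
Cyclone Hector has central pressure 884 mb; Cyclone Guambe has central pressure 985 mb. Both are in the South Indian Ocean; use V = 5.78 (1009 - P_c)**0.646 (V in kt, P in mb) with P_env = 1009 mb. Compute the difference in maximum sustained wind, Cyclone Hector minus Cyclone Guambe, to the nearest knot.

86 kt

Cyclone Hector: ΔP = 125; V ≈ 5.78 × 125^0.646 ≈ 130.78 kt.
Cyclone Guambe: ΔP = 24; V ≈ 5.78 × 24^0.646 ≈ 45.03 kt.
Difference ≈ 130.78 − 45.03 = 85.75 → 86 kt.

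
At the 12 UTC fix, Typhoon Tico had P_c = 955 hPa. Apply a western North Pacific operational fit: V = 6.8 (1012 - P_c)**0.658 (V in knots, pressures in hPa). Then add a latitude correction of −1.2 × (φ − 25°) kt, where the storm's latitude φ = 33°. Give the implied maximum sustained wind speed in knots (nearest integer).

88 kt

ΔP = 1012 − 955 = 57 hPa.
57^0.658 ≈ 14.301.
V ≈ 6.8 × 14.301 ≈ 97.2 kt.
Latitude correction: −1.2 × (33 − 25) = -9.6 kt.
Corrected V ≈ 87.6 kt → 88 kt.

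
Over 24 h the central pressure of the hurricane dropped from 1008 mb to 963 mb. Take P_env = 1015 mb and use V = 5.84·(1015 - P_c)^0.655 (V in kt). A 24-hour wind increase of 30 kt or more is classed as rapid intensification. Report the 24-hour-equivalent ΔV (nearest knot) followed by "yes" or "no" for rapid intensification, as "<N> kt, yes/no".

57 kt, yes

V₁: ΔP = 7, V ≈ 5.84 × 7^0.655 ≈ 20.89 kt.
V₂: ΔP = 52, V ≈ 5.84 × 52^0.655 ≈ 77.70 kt.
ΔV over 24 h = 56.81 kt → 24 h equivalent = 56.81 × 24/24 ≈ 56.81 kt.
57 kt ≥ 30 kt ⇒ rapid intensification.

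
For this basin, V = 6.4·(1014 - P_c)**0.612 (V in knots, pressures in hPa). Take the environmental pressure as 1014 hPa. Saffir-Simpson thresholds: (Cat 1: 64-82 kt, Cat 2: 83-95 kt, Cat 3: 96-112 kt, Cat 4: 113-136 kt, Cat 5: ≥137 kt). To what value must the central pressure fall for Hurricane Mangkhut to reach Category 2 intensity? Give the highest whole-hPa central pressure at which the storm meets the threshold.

948 hPa

Category 2 begins at V = 83 kt.
Required ΔP = (83/6.4)^(1/0.612) = 12.969^1.634 ≈ 65.84 hPa.
P_c ≤ 1014 − 65.84 = 948.16, so the highest integer P_c is 948 hPa.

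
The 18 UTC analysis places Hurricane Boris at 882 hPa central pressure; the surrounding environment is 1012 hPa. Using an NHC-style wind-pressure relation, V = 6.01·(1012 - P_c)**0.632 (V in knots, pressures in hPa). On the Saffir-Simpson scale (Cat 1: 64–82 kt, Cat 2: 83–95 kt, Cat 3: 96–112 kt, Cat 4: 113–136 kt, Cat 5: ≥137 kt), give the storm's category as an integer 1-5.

ΔP = 1012 − 882 = 130 hPa.
V ≈ 6.01 × 130^0.632 = 6.01 × 21.68 ≈ 130 kt.
130 kt falls in the Category 4 band.

4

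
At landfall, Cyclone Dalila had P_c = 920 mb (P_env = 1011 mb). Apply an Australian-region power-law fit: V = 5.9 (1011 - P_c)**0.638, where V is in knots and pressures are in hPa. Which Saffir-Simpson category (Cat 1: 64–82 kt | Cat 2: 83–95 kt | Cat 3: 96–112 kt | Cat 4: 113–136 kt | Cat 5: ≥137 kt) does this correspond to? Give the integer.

ΔP = 1011 − 920 = 91 mb.
V ≈ 5.9 × 91^0.638 = 5.9 × 17.78 ≈ 105 kt.
105 kt falls in the Category 3 band.

3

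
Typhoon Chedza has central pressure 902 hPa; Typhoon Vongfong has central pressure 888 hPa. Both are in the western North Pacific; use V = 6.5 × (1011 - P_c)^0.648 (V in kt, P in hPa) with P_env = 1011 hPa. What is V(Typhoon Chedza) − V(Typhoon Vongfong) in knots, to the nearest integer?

-11 kt

Typhoon Chedza: ΔP = 109; V ≈ 6.5 × 109^0.648 ≈ 135.88 kt.
Typhoon Vongfong: ΔP = 123; V ≈ 6.5 × 123^0.648 ≈ 146.95 kt.
Difference ≈ 135.88 − 146.95 = -11.07 → -11 kt.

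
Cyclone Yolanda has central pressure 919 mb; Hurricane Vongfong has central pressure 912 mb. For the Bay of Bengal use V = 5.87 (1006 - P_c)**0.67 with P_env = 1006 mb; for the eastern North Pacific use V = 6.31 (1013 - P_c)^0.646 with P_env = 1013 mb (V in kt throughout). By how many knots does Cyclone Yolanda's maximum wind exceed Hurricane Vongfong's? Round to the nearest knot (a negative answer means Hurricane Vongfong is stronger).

-7 kt

Cyclone Yolanda: ΔP = 87; V ≈ 5.87 × 87^0.67 ≈ 116.98 kt.
Hurricane Vongfong: ΔP = 101; V ≈ 6.31 × 101^0.646 ≈ 124.40 kt.
Difference ≈ 116.98 − 124.40 = -7.42 → -7 kt.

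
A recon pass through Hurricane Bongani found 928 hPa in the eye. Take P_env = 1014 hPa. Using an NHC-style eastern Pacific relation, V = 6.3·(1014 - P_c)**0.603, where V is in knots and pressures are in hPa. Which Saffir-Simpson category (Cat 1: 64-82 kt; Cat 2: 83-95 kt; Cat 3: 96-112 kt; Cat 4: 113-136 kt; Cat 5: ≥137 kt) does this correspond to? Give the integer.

ΔP = 1014 − 928 = 86 hPa.
V ≈ 6.3 × 86^0.603 = 6.3 × 14.67 ≈ 92 kt.
92 kt falls in the Category 2 band.

2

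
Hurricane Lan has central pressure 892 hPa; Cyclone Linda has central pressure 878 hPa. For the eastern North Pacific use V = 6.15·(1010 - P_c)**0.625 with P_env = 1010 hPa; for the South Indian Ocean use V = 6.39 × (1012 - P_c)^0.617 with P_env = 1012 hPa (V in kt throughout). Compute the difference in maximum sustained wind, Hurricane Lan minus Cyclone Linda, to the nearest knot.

-10 kt

Hurricane Lan: ΔP = 118; V ≈ 6.15 × 118^0.625 ≈ 121.28 kt.
Cyclone Linda: ΔP = 134; V ≈ 6.39 × 134^0.617 ≈ 131.20 kt.
Difference ≈ 121.28 − 131.20 = -9.92 → -10 kt.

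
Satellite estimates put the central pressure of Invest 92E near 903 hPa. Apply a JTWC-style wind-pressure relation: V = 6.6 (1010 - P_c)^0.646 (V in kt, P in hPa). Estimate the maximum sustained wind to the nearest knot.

135 kt

ΔP = 1010 − 903 = 107 hPa.
107^0.646 ≈ 20.464.
V ≈ 6.6 × 20.464 ≈ 135.1 kt.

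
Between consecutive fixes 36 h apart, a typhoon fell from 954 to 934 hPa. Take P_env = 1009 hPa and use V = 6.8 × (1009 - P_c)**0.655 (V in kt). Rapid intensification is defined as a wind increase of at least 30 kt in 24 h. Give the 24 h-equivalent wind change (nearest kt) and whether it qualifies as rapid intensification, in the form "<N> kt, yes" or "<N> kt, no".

14 kt, no

V₁: ΔP = 55, V ≈ 6.8 × 55^0.655 ≈ 93.85 kt.
V₂: ΔP = 75, V ≈ 6.8 × 75^0.655 ≈ 114.99 kt.
ΔV over 36 h = 21.14 kt → 24 h equivalent = 21.14 × 24/36 ≈ 14.09 kt.
14 kt < 30 kt ⇒ not rapid intensification.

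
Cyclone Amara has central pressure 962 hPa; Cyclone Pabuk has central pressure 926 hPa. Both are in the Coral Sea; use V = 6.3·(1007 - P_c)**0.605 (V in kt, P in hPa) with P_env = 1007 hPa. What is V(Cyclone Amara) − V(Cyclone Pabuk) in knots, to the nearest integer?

-27 kt

Cyclone Amara: ΔP = 45; V ≈ 6.3 × 45^0.605 ≈ 63.03 kt.
Cyclone Pabuk: ΔP = 81; V ≈ 6.3 × 81^0.605 ≈ 89.94 kt.
Difference ≈ 63.03 − 89.94 = -26.91 → -27 kt.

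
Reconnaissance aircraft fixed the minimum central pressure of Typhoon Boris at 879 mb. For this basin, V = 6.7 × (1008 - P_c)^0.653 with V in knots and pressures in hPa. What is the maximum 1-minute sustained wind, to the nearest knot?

160 kt

ΔP = 1008 − 879 = 129 mb.
129^0.653 ≈ 23.890.
V ≈ 6.7 × 23.890 ≈ 160.1 kt.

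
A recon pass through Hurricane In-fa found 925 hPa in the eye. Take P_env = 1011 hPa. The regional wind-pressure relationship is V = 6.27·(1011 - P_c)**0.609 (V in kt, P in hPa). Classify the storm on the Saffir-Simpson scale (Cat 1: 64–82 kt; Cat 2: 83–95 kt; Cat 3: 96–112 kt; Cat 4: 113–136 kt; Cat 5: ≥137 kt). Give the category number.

ΔP = 1011 − 925 = 86 hPa.
V ≈ 6.27 × 86^0.609 = 6.27 × 15.07 ≈ 94 kt.
94 kt falls in the Category 2 band.

2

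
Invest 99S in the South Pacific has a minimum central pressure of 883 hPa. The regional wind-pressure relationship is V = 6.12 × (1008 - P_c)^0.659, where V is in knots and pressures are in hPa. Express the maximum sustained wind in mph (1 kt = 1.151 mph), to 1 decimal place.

169.7 mph

ΔP = 1008 − 883 = 125 hPa.
V ≈ 6.12 × 125^0.659 = 6.12 × 24.091 ≈ 147.440 kt.
147.440 × 1.151 ≈ 169.70 mph → 169.7 mph.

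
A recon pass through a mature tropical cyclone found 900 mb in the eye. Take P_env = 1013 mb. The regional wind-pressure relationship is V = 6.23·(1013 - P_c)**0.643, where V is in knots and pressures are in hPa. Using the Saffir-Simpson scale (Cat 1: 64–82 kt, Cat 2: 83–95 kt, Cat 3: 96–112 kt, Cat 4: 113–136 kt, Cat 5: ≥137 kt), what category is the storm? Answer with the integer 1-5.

4

ΔP = 1013 − 900 = 113 mb.
V ≈ 6.23 × 113^0.643 = 6.23 × 20.90 ≈ 130 kt.
130 kt falls in the Category 4 band.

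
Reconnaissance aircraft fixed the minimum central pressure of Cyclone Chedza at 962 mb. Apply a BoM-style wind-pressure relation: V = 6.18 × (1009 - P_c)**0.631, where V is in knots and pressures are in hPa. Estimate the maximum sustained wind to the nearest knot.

ΔP = 1009 − 962 = 47 mb.
47^0.631 ≈ 11.353.
V ≈ 6.18 × 11.353 ≈ 70.2 kt.

70 kt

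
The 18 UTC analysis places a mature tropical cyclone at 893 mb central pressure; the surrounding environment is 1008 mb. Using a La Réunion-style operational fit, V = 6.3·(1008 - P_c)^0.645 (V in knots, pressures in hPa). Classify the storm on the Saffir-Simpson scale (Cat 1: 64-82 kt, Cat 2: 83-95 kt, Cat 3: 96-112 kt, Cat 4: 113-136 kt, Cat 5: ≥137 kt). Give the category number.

ΔP = 1008 − 893 = 115 mb.
V ≈ 6.3 × 115^0.645 = 6.3 × 21.34 ≈ 134 kt.
134 kt falls in the Category 4 band.

4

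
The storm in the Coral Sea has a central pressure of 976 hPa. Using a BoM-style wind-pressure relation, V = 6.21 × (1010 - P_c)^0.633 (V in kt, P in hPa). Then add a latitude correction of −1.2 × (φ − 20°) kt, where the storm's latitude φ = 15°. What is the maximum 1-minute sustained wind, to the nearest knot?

ΔP = 1010 − 976 = 34 hPa.
34^0.633 ≈ 9.320.
V ≈ 6.21 × 9.320 ≈ 57.9 kt.
Latitude correction: −1.2 × (15 − 20) = 6 kt.
Corrected V ≈ 63.9 kt → 64 kt.

64 kt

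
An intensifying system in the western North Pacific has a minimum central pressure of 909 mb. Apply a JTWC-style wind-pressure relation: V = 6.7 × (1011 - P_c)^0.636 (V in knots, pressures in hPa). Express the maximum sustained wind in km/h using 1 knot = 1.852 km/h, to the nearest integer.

ΔP = 1011 − 909 = 102 mb.
V ≈ 6.7 × 102^0.636 = 6.7 × 18.944 ≈ 126.924 kt.
126.924 × 1.852 ≈ 235.06 km/h → 235 km/h.

235 km/h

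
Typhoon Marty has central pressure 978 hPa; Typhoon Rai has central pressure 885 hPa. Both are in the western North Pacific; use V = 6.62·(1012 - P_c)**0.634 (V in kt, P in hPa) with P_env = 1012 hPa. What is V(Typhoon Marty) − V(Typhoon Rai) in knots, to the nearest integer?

Typhoon Marty: ΔP = 34; V ≈ 6.62 × 34^0.634 ≈ 61.92 kt.
Typhoon Rai: ΔP = 127; V ≈ 6.62 × 127^0.634 ≈ 142.78 kt.
Difference ≈ 61.92 − 142.78 = -80.86 → -81 kt.

-81 kt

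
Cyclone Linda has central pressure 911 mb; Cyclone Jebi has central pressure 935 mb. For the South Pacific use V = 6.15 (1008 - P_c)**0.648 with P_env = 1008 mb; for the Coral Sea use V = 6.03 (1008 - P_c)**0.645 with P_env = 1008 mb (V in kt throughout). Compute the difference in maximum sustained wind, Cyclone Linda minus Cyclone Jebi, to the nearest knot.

Cyclone Linda: ΔP = 97; V ≈ 6.15 × 97^0.648 ≈ 119.21 kt.
Cyclone Jebi: ΔP = 73; V ≈ 6.03 × 73^0.645 ≈ 95.98 kt.
Difference ≈ 119.21 − 95.98 = 23.23 → 23 kt.

23 kt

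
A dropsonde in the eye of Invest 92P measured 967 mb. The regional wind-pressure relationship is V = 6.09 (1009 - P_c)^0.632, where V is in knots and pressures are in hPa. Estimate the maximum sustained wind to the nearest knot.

65 kt

ΔP = 1009 − 967 = 42 mb.
42^0.632 ≈ 10.614.
V ≈ 6.09 × 10.614 ≈ 64.6 kt.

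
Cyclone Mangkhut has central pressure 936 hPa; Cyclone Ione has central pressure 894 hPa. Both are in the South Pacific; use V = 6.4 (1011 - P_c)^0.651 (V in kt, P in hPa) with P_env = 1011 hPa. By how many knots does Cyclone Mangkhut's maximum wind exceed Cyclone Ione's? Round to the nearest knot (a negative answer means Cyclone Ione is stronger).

-36 kt

Cyclone Mangkhut: ΔP = 75; V ≈ 6.4 × 75^0.651 ≈ 106.38 kt.
Cyclone Ione: ΔP = 117; V ≈ 6.4 × 117^0.651 ≈ 142.09 kt.
Difference ≈ 106.38 − 142.09 = -35.71 → -36 kt.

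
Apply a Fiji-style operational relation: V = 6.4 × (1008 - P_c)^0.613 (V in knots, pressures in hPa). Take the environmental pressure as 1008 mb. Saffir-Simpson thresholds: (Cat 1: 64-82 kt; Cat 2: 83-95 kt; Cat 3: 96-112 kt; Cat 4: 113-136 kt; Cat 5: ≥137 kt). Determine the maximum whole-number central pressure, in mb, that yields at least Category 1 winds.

965 mb

Category 1 begins at V = 64 kt.
Required ΔP = (64/6.4)^(1/0.613) = 10.000^1.631 ≈ 42.79 mb.
P_c ≤ 1008 − 42.79 = 965.21, so the highest integer P_c is 965 mb.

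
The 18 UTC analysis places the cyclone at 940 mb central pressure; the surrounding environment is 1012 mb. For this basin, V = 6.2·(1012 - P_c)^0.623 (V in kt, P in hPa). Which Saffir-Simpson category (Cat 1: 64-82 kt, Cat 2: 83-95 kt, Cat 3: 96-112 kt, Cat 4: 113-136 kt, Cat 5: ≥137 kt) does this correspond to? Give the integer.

2

ΔP = 1012 − 940 = 72 mb.
V ≈ 6.2 × 72^0.623 = 6.2 × 14.36 ≈ 89 kt.
89 kt falls in the Category 2 band.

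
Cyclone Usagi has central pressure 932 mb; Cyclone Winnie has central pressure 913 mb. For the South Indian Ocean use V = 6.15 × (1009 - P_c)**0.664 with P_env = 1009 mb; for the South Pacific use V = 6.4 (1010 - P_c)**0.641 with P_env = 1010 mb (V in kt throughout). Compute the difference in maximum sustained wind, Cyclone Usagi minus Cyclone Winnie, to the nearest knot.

-10 kt

Cyclone Usagi: ΔP = 77; V ≈ 6.15 × 77^0.664 ≈ 110.03 kt.
Cyclone Winnie: ΔP = 97; V ≈ 6.4 × 97^0.641 ≈ 120.14 kt.
Difference ≈ 110.03 − 120.14 = -10.11 → -10 kt.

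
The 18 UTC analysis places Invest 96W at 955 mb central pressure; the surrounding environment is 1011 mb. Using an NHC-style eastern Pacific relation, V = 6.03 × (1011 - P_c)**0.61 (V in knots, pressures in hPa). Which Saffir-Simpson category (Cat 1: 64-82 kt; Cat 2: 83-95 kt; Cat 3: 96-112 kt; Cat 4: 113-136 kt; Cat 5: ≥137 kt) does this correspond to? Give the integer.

1

ΔP = 1011 − 955 = 56 mb.
V ≈ 6.03 × 56^0.61 = 6.03 × 11.65 ≈ 70 kt.
70 kt falls in the Category 1 band.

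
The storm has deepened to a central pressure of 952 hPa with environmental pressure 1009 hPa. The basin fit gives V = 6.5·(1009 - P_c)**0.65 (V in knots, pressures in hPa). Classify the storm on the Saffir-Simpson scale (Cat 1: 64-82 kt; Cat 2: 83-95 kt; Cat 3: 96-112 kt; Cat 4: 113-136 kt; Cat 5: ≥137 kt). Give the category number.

ΔP = 1009 − 952 = 57 hPa.
V ≈ 6.5 × 57^0.65 = 6.5 × 13.85 ≈ 90 kt.
90 kt falls in the Category 2 band.

2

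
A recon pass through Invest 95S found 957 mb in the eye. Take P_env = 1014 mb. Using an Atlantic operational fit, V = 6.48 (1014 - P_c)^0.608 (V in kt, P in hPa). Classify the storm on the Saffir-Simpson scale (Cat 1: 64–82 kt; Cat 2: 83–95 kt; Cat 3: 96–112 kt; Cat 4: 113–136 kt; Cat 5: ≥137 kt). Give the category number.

ΔP = 1014 − 957 = 57 mb.
V ≈ 6.48 × 57^0.608 = 6.48 × 11.68 ≈ 76 kt.
76 kt falls in the Category 1 band.

1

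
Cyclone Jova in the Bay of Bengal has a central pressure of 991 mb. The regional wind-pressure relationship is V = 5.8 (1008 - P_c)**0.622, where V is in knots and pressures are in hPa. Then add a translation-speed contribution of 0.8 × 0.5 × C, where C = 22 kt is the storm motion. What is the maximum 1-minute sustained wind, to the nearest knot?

43 kt

ΔP = 1008 − 991 = 17 mb.
17^0.622 ≈ 5.826.
V ≈ 5.8 × 5.826 ≈ 33.8 kt.
Translation term: 0.8 × 0.5 × 22 = 8.8 kt.
Corrected V ≈ 42.6 kt → 43 kt.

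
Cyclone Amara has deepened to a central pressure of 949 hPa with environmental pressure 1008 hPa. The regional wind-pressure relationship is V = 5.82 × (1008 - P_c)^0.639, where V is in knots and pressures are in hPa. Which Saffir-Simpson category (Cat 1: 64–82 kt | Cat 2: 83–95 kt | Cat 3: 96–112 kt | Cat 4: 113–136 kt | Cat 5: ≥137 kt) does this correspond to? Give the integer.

ΔP = 1008 − 949 = 59 hPa.
V ≈ 5.82 × 59^0.639 = 5.82 × 13.54 ≈ 79 kt.
79 kt falls in the Category 1 band.

1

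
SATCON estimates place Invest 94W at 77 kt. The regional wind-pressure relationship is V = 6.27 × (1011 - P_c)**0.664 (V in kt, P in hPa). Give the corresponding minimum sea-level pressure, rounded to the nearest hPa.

967 hPa

ΔP = (V / 6.27)^(1/0.664) = (77/6.27)^1.506.
77/6.27 = 12.281; 12.281^1.506 ≈ 43.69 hPa.
P_c = 1011 − 43.69 = 967.31 ≈ 967 hPa.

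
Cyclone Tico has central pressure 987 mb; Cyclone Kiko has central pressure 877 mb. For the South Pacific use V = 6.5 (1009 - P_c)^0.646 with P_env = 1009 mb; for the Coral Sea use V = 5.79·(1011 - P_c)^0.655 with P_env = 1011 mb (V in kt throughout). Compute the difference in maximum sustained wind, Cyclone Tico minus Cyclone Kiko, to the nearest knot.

-95 kt

Cyclone Tico: ΔP = 22; V ≈ 6.5 × 22^0.646 ≈ 47.88 kt.
Cyclone Kiko: ΔP = 134; V ≈ 5.79 × 134^0.655 ≈ 143.20 kt.
Difference ≈ 47.88 − 143.20 = -95.32 → -95 kt.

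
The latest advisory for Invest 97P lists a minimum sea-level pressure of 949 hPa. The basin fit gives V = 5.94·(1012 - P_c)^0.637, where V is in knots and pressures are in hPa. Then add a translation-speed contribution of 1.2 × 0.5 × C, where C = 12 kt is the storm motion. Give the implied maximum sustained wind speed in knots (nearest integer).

90 kt

ΔP = 1012 − 949 = 63 hPa.
63^0.637 ≈ 14.002.
V ≈ 5.94 × 14.002 ≈ 83.2 kt.
Translation term: 1.2 × 0.5 × 12 = 7.2 kt.
Corrected V ≈ 90.4 kt → 90 kt.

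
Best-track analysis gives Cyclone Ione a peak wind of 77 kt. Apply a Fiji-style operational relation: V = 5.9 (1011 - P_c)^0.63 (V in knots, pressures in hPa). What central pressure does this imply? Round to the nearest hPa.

ΔP = (V / 5.9)^(1/0.63) = (77/5.9)^1.587.
77/5.9 = 13.051; 13.051^1.587 ≈ 59.00 hPa.
P_c = 1011 − 59.00 = 952.00 ≈ 952 hPa.

952 hPa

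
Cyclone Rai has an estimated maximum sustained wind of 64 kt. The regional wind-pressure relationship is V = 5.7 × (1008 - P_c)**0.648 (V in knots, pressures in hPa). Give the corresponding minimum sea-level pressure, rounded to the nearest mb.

ΔP = (V / 5.7)^(1/0.648) = (64/5.7)^1.543.
64/5.7 = 11.228; 11.228^1.543 ≈ 41.77 mb.
P_c = 1008 − 41.77 = 966.23 ≈ 966 mb.

966 mb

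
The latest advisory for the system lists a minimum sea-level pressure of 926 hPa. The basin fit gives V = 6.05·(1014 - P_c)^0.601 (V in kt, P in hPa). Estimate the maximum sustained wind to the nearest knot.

89 kt

ΔP = 1014 − 926 = 88 hPa.
88^0.601 ≈ 14.745.
V ≈ 6.05 × 14.745 ≈ 89.2 kt.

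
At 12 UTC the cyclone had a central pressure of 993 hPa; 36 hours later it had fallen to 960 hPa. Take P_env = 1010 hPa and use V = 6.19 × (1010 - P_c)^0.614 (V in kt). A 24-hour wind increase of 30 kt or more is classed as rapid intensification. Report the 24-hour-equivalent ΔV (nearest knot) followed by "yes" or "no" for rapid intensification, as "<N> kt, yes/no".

22 kt, no

V₁: ΔP = 17, V ≈ 6.19 × 17^0.614 ≈ 35.25 kt.
V₂: ΔP = 50, V ≈ 6.19 × 50^0.614 ≈ 68.37 kt.
ΔV over 36 h = 33.12 kt → 24 h equivalent = 33.12 × 24/36 ≈ 22.08 kt.
22 kt < 30 kt ⇒ not rapid intensification.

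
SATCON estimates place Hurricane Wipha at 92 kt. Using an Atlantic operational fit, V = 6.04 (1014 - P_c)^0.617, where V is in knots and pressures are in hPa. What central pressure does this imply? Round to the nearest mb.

931 mb

ΔP = (V / 6.04)^(1/0.617) = (92/6.04)^1.621.
92/6.04 = 15.232; 15.232^1.621 ≈ 82.59 mb.
P_c = 1014 − 82.59 = 931.41 ≈ 931 mb.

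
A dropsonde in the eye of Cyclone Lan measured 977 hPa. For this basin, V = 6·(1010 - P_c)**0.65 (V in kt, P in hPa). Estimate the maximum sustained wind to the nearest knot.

58 kt

ΔP = 1010 − 977 = 33 hPa.
33^0.65 ≈ 9.706.
V ≈ 6 × 9.706 ≈ 58.2 kt.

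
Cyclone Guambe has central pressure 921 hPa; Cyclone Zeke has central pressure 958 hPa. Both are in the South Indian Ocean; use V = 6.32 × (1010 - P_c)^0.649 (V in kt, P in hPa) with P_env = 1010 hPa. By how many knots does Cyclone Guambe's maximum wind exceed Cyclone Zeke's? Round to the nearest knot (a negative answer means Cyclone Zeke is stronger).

Cyclone Guambe: ΔP = 89; V ≈ 6.32 × 89^0.649 ≈ 116.38 kt.
Cyclone Zeke: ΔP = 52; V ≈ 6.32 × 52^0.649 ≈ 82.11 kt.
Difference ≈ 116.38 − 82.11 = 34.27 → 34 kt.

34 kt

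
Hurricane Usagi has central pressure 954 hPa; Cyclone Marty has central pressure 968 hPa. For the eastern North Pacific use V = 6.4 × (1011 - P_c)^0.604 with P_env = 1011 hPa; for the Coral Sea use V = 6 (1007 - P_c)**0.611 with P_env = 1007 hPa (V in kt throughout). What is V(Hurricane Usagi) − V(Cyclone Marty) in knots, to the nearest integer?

17 kt

Hurricane Usagi: ΔP = 57; V ≈ 6.4 × 57^0.604 ≈ 73.57 kt.
Cyclone Marty: ΔP = 39; V ≈ 6 × 39^0.611 ≈ 56.27 kt.
Difference ≈ 73.57 − 56.27 = 17.30 → 17 kt.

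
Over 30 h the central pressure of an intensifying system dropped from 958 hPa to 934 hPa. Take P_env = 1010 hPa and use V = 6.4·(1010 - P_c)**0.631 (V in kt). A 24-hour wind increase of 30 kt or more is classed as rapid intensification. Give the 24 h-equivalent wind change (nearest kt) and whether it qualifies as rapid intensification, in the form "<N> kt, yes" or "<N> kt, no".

V₁: ΔP = 52, V ≈ 6.4 × 52^0.631 ≈ 77.44 kt.
V₂: ΔP = 76, V ≈ 6.4 × 76^0.631 ≈ 98.40 kt.
ΔV over 30 h = 20.96 kt → 24 h equivalent = 20.96 × 24/30 ≈ 16.77 kt.
17 kt < 30 kt ⇒ not rapid intensification.

17 kt, no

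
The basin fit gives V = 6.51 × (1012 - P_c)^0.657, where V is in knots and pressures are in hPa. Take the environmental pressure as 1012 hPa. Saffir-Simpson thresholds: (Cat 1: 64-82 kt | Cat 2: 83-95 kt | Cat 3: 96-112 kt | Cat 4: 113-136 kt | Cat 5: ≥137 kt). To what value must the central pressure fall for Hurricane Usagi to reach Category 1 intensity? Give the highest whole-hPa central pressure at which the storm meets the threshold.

Category 1 begins at V = 64 kt.
Required ΔP = (64/6.51)^(1/0.657) = 9.831^1.522 ≈ 32.42 hPa.
P_c ≤ 1012 − 32.42 = 979.58, so the highest integer P_c is 979 hPa.

979 hPa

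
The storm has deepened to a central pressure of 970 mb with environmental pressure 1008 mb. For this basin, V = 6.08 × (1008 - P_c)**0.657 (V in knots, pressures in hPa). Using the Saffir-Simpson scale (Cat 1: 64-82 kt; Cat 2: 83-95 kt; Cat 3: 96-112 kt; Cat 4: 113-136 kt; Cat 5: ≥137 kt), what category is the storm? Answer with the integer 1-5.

ΔP = 1008 − 970 = 38 mb.
V ≈ 6.08 × 38^0.657 = 6.08 × 10.91 ≈ 66 kt.
66 kt falls in the Category 1 band.

1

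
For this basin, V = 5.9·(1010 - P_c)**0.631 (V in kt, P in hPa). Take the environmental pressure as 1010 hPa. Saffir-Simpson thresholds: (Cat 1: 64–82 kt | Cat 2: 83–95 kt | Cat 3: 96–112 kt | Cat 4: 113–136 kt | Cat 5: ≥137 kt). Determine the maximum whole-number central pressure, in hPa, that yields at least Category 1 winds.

966 hPa

Category 1 begins at V = 64 kt.
Required ΔP = (64/5.9)^(1/0.631) = 10.847^1.585 ≈ 43.73 hPa.
P_c ≤ 1010 − 43.73 = 966.27, so the highest integer P_c is 966 hPa.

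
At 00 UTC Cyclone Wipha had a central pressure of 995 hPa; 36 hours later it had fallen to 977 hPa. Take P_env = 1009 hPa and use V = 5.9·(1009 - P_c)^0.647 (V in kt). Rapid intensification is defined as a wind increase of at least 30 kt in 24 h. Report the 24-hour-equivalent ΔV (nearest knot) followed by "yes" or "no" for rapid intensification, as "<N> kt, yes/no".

15 kt, no

V₁: ΔP = 14, V ≈ 5.9 × 14^0.647 ≈ 32.54 kt.
V₂: ΔP = 32, V ≈ 5.9 × 32^0.647 ≈ 55.55 kt.
ΔV over 36 h = 23.01 kt → 24 h equivalent = 23.01 × 24/36 ≈ 15.34 kt.
15 kt < 30 kt ⇒ not rapid intensification.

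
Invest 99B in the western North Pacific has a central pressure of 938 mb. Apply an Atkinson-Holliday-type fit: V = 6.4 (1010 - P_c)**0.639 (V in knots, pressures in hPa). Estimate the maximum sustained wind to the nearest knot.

98 kt

ΔP = 1010 − 938 = 72 mb.
72^0.639 ≈ 15.376.
V ≈ 6.4 × 15.376 ≈ 98.4 kt.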